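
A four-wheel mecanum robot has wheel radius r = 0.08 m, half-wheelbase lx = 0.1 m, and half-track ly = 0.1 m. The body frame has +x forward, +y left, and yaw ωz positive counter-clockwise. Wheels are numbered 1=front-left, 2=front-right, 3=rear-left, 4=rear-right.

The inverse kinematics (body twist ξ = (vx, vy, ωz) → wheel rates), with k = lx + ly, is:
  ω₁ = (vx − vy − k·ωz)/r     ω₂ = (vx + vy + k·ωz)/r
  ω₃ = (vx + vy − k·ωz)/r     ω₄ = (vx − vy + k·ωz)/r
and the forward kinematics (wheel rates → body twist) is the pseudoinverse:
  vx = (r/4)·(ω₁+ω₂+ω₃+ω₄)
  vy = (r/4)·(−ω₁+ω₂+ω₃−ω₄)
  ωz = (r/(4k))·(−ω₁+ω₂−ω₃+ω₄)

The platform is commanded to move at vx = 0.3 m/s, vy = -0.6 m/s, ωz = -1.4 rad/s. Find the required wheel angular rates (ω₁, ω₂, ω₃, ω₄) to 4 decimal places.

(14.7500, -7.2500, -0.2500, 7.7500)

k = lx + ly = 0.1 + 0.1 = 0.2000;  k·ωz = 0.2000·-1.4 = -0.2800
ω₁ (FL) = (vx − vy − k·ωz)/r = 1.1800/0.08 = 14.7500
ω₂ (FR) = (vx + vy + k·ωz)/r = -0.5800/0.08 = -7.2500
ω₃ (RL) = (vx + vy − k·ωz)/r = -0.0200/0.08 = -0.2500
ω₄ (RR) = (vx − vy + k·ωz)/r = 0.6200/0.08 = 7.7500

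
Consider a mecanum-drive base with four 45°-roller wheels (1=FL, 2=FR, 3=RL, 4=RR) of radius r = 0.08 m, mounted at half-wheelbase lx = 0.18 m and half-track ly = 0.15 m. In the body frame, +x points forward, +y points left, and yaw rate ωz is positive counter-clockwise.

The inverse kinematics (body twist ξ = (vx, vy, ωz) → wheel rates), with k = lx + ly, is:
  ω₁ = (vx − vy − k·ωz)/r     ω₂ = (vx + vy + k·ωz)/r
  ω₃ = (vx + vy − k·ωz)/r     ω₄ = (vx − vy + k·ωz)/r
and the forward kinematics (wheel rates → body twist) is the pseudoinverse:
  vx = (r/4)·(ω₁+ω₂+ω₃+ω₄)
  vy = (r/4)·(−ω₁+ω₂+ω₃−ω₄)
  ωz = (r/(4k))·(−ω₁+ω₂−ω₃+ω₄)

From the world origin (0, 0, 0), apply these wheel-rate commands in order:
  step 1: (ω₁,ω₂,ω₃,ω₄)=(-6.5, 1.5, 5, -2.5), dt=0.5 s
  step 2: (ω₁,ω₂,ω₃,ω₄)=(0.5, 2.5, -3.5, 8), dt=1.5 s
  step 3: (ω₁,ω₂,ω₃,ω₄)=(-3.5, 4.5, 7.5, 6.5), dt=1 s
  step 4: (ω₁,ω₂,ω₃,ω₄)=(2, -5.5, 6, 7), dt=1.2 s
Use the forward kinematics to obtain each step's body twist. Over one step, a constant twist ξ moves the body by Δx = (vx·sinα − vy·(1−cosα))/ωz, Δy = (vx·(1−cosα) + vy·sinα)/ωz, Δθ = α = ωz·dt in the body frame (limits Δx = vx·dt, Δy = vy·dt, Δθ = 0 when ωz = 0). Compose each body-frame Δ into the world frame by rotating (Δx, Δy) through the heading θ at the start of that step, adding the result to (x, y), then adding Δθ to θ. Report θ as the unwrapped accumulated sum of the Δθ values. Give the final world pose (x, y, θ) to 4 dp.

(0.3907, 0.5745, 1.1939)

step 1: ξ=(vx,vy,ωz)=(-0.0500, 0.3100, 0.0303), dt=0.5 → body Δ=(-0.0262, 0.1548, 0.0152) → world pose (-0.0262, 0.1548, 0.0152)
step 2: ξ=(vx,vy,ωz)=(0.1500, -0.1900, 0.8182), dt=1.5 → body Δ=(0.3266, -0.0971, 1.2273) → world pose (0.3019, 0.0627, 1.2424)
step 3: ξ=(vx,vy,ωz)=(0.3000, 0.1800, 0.4242), dt=1.0 → body Δ=(0.2535, 0.2373, 0.4242) → world pose (0.1590, 0.3792, 1.6667)
step 4: ξ=(vx,vy,ωz)=(0.1900, -0.1700, -0.3939), dt=1.2 → body Δ=(0.1723, -0.2494, -0.4727) → world pose (0.3907, 0.5745, 1.1939)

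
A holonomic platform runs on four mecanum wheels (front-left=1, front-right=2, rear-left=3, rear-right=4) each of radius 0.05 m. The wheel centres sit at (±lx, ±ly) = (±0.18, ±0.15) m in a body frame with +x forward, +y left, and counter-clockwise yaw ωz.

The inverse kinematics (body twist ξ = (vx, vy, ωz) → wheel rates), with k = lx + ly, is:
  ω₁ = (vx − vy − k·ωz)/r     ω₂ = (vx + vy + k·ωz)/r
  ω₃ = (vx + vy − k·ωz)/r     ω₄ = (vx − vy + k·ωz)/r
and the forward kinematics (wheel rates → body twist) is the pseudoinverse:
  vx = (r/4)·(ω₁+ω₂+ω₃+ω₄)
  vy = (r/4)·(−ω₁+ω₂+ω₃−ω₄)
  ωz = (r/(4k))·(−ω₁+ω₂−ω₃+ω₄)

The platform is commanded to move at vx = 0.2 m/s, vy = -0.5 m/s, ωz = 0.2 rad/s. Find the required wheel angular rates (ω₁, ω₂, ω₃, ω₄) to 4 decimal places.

k = lx + ly = 0.18 + 0.15 = 0.3300;  k·ωz = 0.3300·0.2 = 0.0660
ω₁ (FL) = (vx − vy − k·ωz)/r = 0.6340/0.05 = 12.6800
ω₂ (FR) = (vx + vy + k·ωz)/r = -0.2340/0.05 = -4.6800
ω₃ (RL) = (vx + vy − k·ωz)/r = -0.3660/0.05 = -7.3200
ω₄ (RR) = (vx − vy + k·ωz)/r = 0.7660/0.05 = 15.3200

(12.6800, -4.6800, -7.3200, 15.3200)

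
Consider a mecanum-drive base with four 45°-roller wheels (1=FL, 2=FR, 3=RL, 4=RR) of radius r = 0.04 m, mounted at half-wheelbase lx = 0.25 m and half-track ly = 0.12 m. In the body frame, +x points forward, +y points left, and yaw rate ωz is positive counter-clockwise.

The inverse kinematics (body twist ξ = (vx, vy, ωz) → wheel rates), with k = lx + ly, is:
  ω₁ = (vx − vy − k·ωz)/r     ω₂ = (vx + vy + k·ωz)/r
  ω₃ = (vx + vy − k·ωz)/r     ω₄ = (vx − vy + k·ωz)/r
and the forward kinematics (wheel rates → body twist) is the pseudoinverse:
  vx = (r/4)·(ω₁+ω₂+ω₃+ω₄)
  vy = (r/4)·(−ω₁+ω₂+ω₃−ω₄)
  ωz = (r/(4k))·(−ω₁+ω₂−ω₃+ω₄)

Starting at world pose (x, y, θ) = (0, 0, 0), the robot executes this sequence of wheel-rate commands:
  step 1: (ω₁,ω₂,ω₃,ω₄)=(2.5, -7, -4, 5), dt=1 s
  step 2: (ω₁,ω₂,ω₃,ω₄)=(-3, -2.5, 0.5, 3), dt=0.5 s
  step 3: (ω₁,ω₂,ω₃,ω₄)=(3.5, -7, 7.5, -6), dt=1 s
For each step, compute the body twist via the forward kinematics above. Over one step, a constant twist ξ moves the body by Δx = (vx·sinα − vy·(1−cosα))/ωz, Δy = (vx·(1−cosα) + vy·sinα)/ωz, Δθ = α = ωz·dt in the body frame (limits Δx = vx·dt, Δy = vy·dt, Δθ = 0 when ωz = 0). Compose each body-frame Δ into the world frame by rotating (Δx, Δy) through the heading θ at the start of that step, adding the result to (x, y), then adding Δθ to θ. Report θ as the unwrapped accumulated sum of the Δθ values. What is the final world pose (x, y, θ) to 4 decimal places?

step 1: ξ=(vx,vy,ωz)=(-0.0350, -0.1850, -0.0135), dt=1.0 → body Δ=(-0.0362, -0.1848, -0.0135) → world pose (-0.0362, -0.1848, -0.0135)
step 2: ξ=(vx,vy,ωz)=(-0.0200, -0.0200, 0.0811), dt=0.5 → body Δ=(-0.0098, -0.0102, 0.0405) → world pose (-0.0462, -0.1948, 0.0270)
step 3: ξ=(vx,vy,ωz)=(-0.0200, 0.0300, -0.6486), dt=1.0 → body Δ=(-0.0092, 0.0342, -0.6486) → world pose (-0.0563, -0.1609, -0.6216)

(-0.0563, -0.1609, -0.6216)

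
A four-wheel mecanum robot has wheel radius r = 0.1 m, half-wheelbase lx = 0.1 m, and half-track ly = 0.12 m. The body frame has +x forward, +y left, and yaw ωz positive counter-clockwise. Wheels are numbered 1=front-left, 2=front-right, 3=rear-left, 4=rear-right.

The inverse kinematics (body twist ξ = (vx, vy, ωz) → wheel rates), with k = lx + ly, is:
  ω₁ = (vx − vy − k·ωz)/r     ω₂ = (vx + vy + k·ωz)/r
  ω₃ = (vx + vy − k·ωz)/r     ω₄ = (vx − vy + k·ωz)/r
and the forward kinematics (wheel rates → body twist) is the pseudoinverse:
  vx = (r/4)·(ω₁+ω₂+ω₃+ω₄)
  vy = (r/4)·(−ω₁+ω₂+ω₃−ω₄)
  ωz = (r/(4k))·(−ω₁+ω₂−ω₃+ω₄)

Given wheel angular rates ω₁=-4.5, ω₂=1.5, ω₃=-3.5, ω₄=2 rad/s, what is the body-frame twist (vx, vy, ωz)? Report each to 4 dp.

k = lx + ly = 0.1 + 0.12 = 0.2200
ω₁+ω₂+ω₃+ω₄ = -4.5000  →  vx = (0.1/4)·-4.5000 = -0.1125
−ω₁+ω₂+ω₃−ω₄ = 0.5000  →  vy = (0.1/4)·0.5000 = 0.0125
−ω₁+ω₂−ω₃+ω₄ = 11.5000  →  ωz = (0.1/0.8800)·11.5000 = 1.3068

(-0.1125, 0.0125, 1.3068)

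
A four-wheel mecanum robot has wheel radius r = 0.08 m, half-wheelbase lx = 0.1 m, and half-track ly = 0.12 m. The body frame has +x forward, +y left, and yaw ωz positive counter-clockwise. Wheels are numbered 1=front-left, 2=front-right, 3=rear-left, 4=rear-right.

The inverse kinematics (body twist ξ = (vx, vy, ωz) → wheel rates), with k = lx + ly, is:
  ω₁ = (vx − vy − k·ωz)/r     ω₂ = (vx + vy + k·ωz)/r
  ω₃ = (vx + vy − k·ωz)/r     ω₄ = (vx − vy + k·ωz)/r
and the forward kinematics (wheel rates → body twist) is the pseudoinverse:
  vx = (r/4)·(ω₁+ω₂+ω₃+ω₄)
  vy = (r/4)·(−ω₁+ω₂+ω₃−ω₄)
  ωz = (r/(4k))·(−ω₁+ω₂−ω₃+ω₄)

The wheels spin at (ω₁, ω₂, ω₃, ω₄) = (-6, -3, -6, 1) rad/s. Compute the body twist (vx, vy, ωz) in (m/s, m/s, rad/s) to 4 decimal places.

k = lx + ly = 0.1 + 0.12 = 0.2200
ω₁+ω₂+ω₃+ω₄ = -14.0000  →  vx = (0.08/4)·-14.0000 = -0.2800
−ω₁+ω₂+ω₃−ω₄ = -4.0000  →  vy = (0.08/4)·-4.0000 = -0.0800
−ω₁+ω₂−ω₃+ω₄ = 10.0000  →  ωz = (0.08/0.8800)·10.0000 = 0.9091

(-0.2800, -0.0800, 0.9091)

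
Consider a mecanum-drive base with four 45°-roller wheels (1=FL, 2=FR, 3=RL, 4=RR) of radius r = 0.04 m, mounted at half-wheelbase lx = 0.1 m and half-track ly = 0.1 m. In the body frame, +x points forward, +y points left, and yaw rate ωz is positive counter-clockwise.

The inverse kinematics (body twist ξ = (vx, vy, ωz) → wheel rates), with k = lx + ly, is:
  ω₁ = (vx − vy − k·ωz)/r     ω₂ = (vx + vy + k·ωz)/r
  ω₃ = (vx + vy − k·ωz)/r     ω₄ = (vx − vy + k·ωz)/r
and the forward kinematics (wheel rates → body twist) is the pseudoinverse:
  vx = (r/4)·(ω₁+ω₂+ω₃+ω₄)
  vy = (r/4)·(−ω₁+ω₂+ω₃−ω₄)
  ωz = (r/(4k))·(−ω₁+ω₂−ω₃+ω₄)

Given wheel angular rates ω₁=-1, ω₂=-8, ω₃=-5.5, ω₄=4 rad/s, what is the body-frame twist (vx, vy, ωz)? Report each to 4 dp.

(-0.1050, -0.1650, 0.1250)

k = lx + ly = 0.1 + 0.1 = 0.2000
ω₁+ω₂+ω₃+ω₄ = -10.5000  →  vx = (0.04/4)·-10.5000 = -0.1050
−ω₁+ω₂+ω₃−ω₄ = -16.5000  →  vy = (0.04/4)·-16.5000 = -0.1650
−ω₁+ω₂−ω₃+ω₄ = 2.5000  →  ωz = (0.04/0.8000)·2.5000 = 0.1250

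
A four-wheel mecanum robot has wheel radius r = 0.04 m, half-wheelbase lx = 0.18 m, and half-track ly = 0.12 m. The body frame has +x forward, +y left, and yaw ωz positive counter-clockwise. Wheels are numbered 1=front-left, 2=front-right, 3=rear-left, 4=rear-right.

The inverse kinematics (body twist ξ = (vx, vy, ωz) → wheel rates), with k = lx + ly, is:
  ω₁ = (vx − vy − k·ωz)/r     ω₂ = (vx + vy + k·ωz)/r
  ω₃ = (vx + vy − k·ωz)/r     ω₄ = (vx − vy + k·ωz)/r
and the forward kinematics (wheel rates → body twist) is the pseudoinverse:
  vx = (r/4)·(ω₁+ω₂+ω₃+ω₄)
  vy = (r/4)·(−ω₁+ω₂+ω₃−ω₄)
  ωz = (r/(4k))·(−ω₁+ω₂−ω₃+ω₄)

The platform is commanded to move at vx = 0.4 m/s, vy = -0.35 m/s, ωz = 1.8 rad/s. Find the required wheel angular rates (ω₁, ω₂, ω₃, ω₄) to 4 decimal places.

k = lx + ly = 0.18 + 0.12 = 0.3000;  k·ωz = 0.3000·1.8 = 0.5400
ω₁ (FL) = (vx − vy − k·ωz)/r = 0.2100/0.04 = 5.2500
ω₂ (FR) = (vx + vy + k·ωz)/r = 0.5900/0.04 = 14.7500
ω₃ (RL) = (vx + vy − k·ωz)/r = -0.4900/0.04 = -12.2500
ω₄ (RR) = (vx − vy + k·ωz)/r = 1.2900/0.04 = 32.2500

(5.2500, 14.7500, -12.2500, 32.2500)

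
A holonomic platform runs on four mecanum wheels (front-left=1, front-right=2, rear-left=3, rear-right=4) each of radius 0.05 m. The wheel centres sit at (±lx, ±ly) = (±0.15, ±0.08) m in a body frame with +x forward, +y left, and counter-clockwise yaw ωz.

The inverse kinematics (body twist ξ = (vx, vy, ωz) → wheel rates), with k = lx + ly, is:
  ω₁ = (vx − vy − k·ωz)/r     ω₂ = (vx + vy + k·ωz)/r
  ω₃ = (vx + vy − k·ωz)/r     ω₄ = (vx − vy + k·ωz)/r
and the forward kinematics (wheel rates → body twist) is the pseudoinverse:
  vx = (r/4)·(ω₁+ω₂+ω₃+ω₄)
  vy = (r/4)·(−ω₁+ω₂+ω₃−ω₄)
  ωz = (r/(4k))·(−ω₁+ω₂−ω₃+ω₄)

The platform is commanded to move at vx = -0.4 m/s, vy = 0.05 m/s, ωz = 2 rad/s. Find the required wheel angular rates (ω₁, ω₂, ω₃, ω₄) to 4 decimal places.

k = lx + ly = 0.15 + 0.08 = 0.2300;  k·ωz = 0.2300·2 = 0.4600
ω₁ (FL) = (vx − vy − k·ωz)/r = -0.9100/0.05 = -18.2000
ω₂ (FR) = (vx + vy + k·ωz)/r = 0.1100/0.05 = 2.2000
ω₃ (RL) = (vx + vy − k·ωz)/r = -0.8100/0.05 = -16.2000
ω₄ (RR) = (vx − vy + k·ωz)/r = 0.0100/0.05 = 0.2000

(-18.2000, 2.2000, -16.2000, 0.2000)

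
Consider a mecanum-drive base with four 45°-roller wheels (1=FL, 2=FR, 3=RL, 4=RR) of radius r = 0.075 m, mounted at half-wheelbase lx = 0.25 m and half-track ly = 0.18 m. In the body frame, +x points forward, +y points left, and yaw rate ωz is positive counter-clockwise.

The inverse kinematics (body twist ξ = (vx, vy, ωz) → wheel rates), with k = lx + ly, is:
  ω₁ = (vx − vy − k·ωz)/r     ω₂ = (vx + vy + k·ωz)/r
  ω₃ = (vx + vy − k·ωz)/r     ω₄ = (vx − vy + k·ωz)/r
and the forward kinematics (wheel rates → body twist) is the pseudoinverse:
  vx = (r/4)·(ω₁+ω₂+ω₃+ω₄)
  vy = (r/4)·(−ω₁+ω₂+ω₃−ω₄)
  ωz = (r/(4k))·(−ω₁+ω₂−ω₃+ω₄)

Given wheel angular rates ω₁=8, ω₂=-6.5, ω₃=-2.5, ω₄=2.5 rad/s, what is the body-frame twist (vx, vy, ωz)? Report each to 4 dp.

k = lx + ly = 0.25 + 0.18 = 0.4300
ω₁+ω₂+ω₃+ω₄ = 1.5000  →  vx = (0.075/4)·1.5000 = 0.0281
−ω₁+ω₂+ω₃−ω₄ = -19.5000  →  vy = (0.075/4)·-19.5000 = -0.3656
−ω₁+ω₂−ω₃+ω₄ = -9.5000  →  ωz = (0.075/1.7200)·-9.5000 = -0.4142

(0.0281, -0.3656, -0.4142)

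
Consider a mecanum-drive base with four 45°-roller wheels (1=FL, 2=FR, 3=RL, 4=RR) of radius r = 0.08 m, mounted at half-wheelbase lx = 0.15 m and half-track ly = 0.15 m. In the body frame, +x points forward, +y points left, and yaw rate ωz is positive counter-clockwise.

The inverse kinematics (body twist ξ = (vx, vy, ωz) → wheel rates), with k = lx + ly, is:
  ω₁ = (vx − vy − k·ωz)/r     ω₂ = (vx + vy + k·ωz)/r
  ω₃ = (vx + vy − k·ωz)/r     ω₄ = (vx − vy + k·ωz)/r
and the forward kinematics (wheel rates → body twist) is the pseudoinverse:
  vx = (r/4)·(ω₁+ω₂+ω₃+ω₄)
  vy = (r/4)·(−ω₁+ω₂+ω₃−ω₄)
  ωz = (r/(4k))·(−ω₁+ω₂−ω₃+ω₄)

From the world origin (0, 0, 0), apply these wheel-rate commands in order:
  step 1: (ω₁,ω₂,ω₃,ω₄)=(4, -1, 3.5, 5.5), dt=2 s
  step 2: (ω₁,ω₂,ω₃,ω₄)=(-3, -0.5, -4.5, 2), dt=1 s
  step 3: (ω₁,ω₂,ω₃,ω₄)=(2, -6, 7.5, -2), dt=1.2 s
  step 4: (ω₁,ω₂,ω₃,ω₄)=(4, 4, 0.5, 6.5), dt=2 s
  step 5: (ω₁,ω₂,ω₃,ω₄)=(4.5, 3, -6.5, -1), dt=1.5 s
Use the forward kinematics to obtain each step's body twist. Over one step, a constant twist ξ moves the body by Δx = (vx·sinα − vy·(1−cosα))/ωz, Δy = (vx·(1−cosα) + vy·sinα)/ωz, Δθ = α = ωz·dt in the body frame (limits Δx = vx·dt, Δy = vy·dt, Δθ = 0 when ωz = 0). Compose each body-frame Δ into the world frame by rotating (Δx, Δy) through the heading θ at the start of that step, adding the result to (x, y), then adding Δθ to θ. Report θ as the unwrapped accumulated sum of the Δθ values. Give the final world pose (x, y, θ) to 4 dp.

step 1: ξ=(vx,vy,ωz)=(0.2400, -0.1400, -0.2000), dt=2.0 → body Δ=(0.4120, -0.3673, -0.4000) → world pose (0.4120, -0.3673, -0.4000)
step 2: ξ=(vx,vy,ωz)=(-0.1200, -0.0800, 0.6000), dt=1.0 → body Δ=(-0.0896, -0.1102, 0.6000) → world pose (0.2866, -0.4339, 0.2000)
step 3: ξ=(vx,vy,ωz)=(0.0300, 0.0300, -1.1667), dt=1.2 → body Δ=(0.0467, 0.0040, -1.4000) → world pose (0.3315, -0.4207, -1.2000)
step 4: ξ=(vx,vy,ωz)=(0.3000, -0.1200, 0.4000), dt=2.0 → body Δ=(0.6290, 0.0123, 0.8000) → world pose (0.5709, -1.0026, -0.4000)
step 5: ξ=(vx,vy,ωz)=(0.0000, -0.1400, 0.2667), dt=1.5 → body Δ=(0.0414, -0.2044, 0.4000) → world pose (0.5294, -1.2070, 0.0000)

(0.5294, -1.2070, 0.0000)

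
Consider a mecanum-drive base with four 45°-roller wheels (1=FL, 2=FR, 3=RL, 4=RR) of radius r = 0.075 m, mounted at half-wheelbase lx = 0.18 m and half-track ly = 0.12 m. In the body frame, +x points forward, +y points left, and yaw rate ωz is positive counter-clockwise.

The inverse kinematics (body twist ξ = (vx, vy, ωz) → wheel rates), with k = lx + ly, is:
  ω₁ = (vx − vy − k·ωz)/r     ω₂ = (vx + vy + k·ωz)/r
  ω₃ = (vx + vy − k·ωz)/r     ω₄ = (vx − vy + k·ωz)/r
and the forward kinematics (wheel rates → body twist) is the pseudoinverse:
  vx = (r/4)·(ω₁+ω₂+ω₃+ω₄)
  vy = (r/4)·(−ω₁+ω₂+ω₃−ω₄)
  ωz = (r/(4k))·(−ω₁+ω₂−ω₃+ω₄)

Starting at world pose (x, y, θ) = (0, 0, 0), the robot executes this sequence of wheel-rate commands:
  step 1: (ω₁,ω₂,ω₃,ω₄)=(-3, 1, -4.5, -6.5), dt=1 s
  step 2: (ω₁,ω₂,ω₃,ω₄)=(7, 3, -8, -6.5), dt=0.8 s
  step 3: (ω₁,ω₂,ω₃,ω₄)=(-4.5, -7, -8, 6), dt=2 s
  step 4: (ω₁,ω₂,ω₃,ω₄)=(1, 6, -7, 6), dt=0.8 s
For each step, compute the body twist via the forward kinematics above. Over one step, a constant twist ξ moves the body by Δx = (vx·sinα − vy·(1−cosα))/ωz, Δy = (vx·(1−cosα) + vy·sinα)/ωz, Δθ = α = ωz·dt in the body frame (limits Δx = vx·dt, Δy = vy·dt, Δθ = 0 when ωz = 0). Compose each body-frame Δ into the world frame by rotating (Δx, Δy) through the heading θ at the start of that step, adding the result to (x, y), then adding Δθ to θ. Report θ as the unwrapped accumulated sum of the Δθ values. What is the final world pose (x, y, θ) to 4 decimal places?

(-0.2050, -0.6027, 2.3375)

step 1: ξ=(vx,vy,ωz)=(-0.2437, 0.1125, 0.1250), dt=1.0 → body Δ=(-0.2501, 0.0970, 0.1250) → world pose (-0.2501, 0.0970, 0.1250)
step 2: ξ=(vx,vy,ωz)=(-0.0844, -0.1031, -0.1562), dt=0.8 → body Δ=(-0.0725, -0.0781, -0.1250) → world pose (-0.3123, 0.0105, 0.0000)
step 3: ξ=(vx,vy,ωz)=(-0.2531, -0.3094, 0.7188), dt=2.0 → body Δ=(0.0242, -0.7320, 1.4375) → world pose (-0.2881, -0.7215, 1.4375)
step 4: ξ=(vx,vy,ωz)=(0.1125, -0.1500, 1.1250), dt=0.8 → body Δ=(0.1288, -0.0666, 0.9000) → world pose (-0.2050, -0.6027, 2.3375)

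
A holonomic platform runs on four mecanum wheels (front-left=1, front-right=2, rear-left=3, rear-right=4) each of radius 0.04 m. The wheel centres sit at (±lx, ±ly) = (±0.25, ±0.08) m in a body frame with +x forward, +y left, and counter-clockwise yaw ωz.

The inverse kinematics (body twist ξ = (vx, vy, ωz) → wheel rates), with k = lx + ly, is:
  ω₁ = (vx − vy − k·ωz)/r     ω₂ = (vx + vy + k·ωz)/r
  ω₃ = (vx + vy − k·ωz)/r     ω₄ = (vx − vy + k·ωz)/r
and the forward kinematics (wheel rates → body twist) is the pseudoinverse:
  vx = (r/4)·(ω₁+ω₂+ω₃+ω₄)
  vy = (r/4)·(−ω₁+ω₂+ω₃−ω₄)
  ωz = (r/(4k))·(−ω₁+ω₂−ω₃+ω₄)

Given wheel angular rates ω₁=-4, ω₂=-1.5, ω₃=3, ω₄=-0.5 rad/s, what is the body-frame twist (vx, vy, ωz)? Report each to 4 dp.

k = lx + ly = 0.25 + 0.08 = 0.3300
ω₁+ω₂+ω₃+ω₄ = -3.0000  →  vx = (0.04/4)·-3.0000 = -0.0300
−ω₁+ω₂+ω₃−ω₄ = 6.0000  →  vy = (0.04/4)·6.0000 = 0.0600
−ω₁+ω₂−ω₃+ω₄ = -1.0000  →  ωz = (0.04/1.3200)·-1.0000 = -0.0303

(-0.0300, 0.0600, -0.0303)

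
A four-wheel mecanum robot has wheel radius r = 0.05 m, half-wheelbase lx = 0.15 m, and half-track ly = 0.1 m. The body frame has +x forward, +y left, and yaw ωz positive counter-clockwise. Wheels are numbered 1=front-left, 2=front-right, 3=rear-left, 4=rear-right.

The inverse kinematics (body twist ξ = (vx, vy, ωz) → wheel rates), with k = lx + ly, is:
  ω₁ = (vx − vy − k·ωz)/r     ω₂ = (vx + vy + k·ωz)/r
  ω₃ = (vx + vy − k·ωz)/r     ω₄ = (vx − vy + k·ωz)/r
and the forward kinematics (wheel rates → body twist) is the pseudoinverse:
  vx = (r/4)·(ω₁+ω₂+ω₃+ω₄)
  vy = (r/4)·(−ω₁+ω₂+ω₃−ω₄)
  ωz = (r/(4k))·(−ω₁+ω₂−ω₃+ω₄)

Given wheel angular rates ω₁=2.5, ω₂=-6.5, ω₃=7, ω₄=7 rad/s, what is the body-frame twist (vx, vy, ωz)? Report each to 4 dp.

k = lx + ly = 0.15 + 0.1 = 0.2500
ω₁+ω₂+ω₃+ω₄ = 10.0000  →  vx = (0.05/4)·10.0000 = 0.1250
−ω₁+ω₂+ω₃−ω₄ = -9.0000  →  vy = (0.05/4)·-9.0000 = -0.1125
−ω₁+ω₂−ω₃+ω₄ = -9.0000  →  ωz = (0.05/1.0000)·-9.0000 = -0.4500

(0.1250, -0.1125, -0.4500)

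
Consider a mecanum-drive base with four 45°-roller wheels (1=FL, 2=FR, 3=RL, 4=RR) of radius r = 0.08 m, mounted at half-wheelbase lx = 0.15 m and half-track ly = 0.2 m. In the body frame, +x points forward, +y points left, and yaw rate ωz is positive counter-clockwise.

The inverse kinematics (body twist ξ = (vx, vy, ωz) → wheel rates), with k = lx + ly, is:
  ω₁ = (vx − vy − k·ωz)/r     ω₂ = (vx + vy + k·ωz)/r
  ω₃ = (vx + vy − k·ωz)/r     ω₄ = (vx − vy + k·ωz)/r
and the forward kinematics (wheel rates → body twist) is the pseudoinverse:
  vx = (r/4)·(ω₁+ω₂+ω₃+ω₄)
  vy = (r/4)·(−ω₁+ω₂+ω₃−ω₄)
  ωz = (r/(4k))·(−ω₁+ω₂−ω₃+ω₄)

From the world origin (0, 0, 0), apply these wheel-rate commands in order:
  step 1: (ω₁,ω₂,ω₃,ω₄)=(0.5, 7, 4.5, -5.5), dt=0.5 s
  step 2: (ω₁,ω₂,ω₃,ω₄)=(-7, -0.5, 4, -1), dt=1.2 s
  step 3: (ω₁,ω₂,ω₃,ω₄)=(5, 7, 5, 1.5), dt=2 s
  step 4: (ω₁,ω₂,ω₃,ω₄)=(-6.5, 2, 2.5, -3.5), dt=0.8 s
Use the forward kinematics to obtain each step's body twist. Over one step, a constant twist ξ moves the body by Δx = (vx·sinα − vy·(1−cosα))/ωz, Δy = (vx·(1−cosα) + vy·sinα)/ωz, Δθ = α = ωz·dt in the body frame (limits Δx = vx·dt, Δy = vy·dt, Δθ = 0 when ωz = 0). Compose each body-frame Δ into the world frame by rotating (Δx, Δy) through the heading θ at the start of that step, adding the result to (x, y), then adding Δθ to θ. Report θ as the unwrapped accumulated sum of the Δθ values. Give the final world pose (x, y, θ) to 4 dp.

(0.6718, 0.8403, -0.0543)

step 1: ξ=(vx,vy,ωz)=(0.1300, 0.3300, -0.2000), dt=0.5 → body Δ=(0.0731, 0.1615, -0.1000) → world pose (0.0731, 0.1615, -0.1000)
step 2: ξ=(vx,vy,ωz)=(-0.0900, 0.2300, 0.0857), dt=1.2 → body Δ=(-0.1220, 0.2700, 0.1029) → world pose (-0.0213, 0.4423, 0.0029)
step 3: ξ=(vx,vy,ωz)=(0.3700, 0.1100, -0.0857), dt=2.0 → body Δ=(0.7552, 0.1557, -0.1714) → world pose (0.7334, 0.6001, -0.1686)
step 4: ξ=(vx,vy,ωz)=(-0.1100, 0.2900, 0.1429), dt=0.8 → body Δ=(-0.1011, 0.2265, 0.1143) → world pose (0.6718, 0.8403, -0.0543)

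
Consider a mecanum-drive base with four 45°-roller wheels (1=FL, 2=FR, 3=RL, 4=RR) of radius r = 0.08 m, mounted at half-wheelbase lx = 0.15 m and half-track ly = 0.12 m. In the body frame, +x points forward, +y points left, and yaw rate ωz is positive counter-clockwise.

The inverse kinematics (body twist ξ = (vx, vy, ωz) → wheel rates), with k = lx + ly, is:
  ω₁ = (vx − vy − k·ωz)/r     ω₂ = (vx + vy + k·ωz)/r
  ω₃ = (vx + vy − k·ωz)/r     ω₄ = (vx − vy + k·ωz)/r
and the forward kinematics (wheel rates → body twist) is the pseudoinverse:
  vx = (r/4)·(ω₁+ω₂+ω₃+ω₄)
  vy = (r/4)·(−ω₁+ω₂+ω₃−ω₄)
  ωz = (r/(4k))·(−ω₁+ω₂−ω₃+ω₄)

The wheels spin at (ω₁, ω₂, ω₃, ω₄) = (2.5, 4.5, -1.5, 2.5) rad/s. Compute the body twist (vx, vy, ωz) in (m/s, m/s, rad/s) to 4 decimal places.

k = lx + ly = 0.15 + 0.12 = 0.2700
ω₁+ω₂+ω₃+ω₄ = 8.0000  →  vx = (0.08/4)·8.0000 = 0.1600
−ω₁+ω₂+ω₃−ω₄ = -2.0000  →  vy = (0.08/4)·-2.0000 = -0.0400
−ω₁+ω₂−ω₃+ω₄ = 6.0000  →  ωz = (0.08/1.0800)·6.0000 = 0.4444

(0.1600, -0.0400, 0.4444)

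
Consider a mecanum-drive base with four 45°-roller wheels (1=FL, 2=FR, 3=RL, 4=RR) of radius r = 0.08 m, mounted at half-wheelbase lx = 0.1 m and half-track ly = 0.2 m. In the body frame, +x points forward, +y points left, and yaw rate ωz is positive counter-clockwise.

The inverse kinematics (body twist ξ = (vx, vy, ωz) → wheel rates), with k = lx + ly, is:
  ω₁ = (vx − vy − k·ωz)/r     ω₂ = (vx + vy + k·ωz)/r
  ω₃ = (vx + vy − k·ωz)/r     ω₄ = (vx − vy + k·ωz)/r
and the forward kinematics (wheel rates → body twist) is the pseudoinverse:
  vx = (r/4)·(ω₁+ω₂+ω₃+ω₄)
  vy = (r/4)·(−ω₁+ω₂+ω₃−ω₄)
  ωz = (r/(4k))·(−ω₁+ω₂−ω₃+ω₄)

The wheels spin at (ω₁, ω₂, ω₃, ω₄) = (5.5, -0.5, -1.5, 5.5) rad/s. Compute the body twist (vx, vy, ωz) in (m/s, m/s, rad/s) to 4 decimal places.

k = lx + ly = 0.1 + 0.2 = 0.3000
ω₁+ω₂+ω₃+ω₄ = 9.0000  →  vx = (0.08/4)·9.0000 = 0.1800
−ω₁+ω₂+ω₃−ω₄ = -13.0000  →  vy = (0.08/4)·-13.0000 = -0.2600
−ω₁+ω₂−ω₃+ω₄ = 1.0000  →  ωz = (0.08/1.2000)·1.0000 = 0.0667

(0.1800, -0.2600, 0.0667)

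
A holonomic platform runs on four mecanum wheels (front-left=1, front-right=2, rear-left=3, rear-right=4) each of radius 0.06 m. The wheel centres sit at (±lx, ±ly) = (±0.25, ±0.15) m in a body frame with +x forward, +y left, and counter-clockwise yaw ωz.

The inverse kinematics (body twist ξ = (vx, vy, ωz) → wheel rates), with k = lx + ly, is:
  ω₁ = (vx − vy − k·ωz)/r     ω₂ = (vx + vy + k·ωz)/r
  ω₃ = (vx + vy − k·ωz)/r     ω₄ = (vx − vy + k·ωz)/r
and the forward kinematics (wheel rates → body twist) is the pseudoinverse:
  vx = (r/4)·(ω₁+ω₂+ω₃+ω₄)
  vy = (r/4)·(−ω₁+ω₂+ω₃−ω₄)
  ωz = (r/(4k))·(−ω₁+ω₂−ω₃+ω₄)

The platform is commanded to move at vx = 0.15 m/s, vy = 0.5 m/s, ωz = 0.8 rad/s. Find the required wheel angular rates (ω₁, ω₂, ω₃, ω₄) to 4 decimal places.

(-11.1667, 16.1667, 5.5000, -0.5000)

k = lx + ly = 0.25 + 0.15 = 0.4000;  k·ωz = 0.4000·0.8 = 0.3200
ω₁ (FL) = (vx − vy − k·ωz)/r = -0.6700/0.06 = -11.1667
ω₂ (FR) = (vx + vy + k·ωz)/r = 0.9700/0.06 = 16.1667
ω₃ (RL) = (vx + vy − k·ωz)/r = 0.3300/0.06 = 5.5000
ω₄ (RR) = (vx − vy + k·ωz)/r = -0.0300/0.06 = -0.5000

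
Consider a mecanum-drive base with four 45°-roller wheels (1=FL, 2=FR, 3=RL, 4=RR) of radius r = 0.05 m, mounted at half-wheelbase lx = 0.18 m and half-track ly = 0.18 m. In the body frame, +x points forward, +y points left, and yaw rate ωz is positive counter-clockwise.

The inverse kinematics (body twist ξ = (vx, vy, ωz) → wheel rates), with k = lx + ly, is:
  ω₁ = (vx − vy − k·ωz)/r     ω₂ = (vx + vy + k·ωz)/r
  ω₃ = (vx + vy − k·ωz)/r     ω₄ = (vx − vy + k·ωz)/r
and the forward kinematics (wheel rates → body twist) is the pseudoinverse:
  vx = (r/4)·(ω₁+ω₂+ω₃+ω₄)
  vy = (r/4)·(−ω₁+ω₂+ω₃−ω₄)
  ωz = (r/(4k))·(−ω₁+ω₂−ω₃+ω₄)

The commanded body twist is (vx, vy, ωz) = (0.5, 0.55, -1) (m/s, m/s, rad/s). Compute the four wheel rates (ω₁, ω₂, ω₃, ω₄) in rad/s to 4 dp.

k = lx + ly = 0.18 + 0.18 = 0.3600;  k·ωz = 0.3600·-1 = -0.3600
ω₁ (FL) = (vx − vy − k·ωz)/r = 0.3100/0.05 = 6.2000
ω₂ (FR) = (vx + vy + k·ωz)/r = 0.6900/0.05 = 13.8000
ω₃ (RL) = (vx + vy − k·ωz)/r = 1.4100/0.05 = 28.2000
ω₄ (RR) = (vx − vy + k·ωz)/r = -0.4100/0.05 = -8.2000

(6.2000, 13.8000, 28.2000, -8.2000)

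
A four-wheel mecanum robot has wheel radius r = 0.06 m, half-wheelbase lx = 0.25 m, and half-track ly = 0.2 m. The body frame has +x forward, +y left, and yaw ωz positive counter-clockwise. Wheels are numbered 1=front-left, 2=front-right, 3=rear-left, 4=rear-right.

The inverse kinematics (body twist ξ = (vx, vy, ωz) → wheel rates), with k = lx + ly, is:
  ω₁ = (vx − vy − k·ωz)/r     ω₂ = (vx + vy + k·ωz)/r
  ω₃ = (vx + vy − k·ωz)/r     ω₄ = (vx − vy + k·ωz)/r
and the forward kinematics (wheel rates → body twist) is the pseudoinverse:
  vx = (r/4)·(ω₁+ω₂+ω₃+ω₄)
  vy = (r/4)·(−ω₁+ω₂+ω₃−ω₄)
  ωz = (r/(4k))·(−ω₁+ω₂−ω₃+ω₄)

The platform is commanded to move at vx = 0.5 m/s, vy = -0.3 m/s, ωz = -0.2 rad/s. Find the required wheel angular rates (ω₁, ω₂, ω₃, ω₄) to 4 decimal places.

(14.8333, 1.8333, 4.8333, 11.8333)

k = lx + ly = 0.25 + 0.2 = 0.4500;  k·ωz = 0.4500·-0.2 = -0.0900
ω₁ (FL) = (vx − vy − k·ωz)/r = 0.8900/0.06 = 14.8333
ω₂ (FR) = (vx + vy + k·ωz)/r = 0.1100/0.06 = 1.8333
ω₃ (RL) = (vx + vy − k·ωz)/r = 0.2900/0.06 = 4.8333
ω₄ (RR) = (vx − vy + k·ωz)/r = 0.7100/0.06 = 11.8333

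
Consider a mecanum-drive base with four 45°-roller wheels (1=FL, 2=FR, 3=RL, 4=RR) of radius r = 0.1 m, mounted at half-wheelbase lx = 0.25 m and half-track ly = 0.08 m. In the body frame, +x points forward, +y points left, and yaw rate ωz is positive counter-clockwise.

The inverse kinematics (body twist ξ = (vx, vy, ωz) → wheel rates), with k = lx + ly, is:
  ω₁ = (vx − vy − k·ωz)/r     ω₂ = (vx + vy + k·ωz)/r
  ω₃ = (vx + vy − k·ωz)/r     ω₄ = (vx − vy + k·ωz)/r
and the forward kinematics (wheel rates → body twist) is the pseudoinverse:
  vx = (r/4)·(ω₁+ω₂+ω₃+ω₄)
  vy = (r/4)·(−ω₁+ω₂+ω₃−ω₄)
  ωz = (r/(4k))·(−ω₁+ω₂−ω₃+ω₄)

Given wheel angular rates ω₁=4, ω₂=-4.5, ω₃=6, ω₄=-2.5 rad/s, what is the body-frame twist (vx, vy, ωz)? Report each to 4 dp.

k = lx + ly = 0.25 + 0.08 = 0.3300
ω₁+ω₂+ω₃+ω₄ = 3.0000  →  vx = (0.1/4)·3.0000 = 0.0750
−ω₁+ω₂+ω₃−ω₄ = 0.0000  →  vy = (0.1/4)·0.0000 = 0.0000
−ω₁+ω₂−ω₃+ω₄ = -17.0000  →  ωz = (0.1/1.3200)·-17.0000 = -1.2879

(0.0750, 0.0000, -1.2879)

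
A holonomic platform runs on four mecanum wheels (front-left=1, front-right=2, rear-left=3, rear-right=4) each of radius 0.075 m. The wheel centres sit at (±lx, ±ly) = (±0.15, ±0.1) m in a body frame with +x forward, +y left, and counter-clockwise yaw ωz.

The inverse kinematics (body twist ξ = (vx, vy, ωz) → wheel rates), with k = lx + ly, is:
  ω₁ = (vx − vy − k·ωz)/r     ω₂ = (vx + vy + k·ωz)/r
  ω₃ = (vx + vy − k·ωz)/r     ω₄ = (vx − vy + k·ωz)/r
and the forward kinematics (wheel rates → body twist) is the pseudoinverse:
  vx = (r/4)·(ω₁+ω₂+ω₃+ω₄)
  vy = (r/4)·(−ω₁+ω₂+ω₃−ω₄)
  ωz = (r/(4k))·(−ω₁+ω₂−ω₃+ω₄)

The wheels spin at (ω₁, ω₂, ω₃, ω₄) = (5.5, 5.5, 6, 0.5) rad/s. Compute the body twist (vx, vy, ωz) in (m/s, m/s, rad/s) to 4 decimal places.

k = lx + ly = 0.15 + 0.1 = 0.2500
ω₁+ω₂+ω₃+ω₄ = 17.5000  →  vx = (0.075/4)·17.5000 = 0.3281
−ω₁+ω₂+ω₃−ω₄ = 5.5000  →  vy = (0.075/4)·5.5000 = 0.1031
−ω₁+ω₂−ω₃+ω₄ = -5.5000  →  ωz = (0.075/1.0000)·-5.5000 = -0.4125

(0.3281, 0.1031, -0.4125)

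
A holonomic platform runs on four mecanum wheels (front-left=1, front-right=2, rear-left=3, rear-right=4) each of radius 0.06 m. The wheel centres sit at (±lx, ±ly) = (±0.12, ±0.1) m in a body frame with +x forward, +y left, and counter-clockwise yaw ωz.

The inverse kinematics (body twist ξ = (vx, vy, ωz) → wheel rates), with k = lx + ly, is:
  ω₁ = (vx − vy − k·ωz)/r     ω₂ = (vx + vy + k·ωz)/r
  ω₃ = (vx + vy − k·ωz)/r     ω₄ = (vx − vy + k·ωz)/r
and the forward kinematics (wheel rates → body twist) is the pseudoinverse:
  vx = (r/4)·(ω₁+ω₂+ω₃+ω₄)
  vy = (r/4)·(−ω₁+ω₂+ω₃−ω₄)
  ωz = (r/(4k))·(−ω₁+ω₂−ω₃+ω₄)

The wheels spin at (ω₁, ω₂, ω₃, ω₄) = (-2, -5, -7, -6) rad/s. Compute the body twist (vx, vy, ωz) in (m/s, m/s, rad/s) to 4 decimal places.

(-0.3000, -0.0600, -0.1364)

k = lx + ly = 0.12 + 0.1 = 0.2200
ω₁+ω₂+ω₃+ω₄ = -20.0000  →  vx = (0.06/4)·-20.0000 = -0.3000
−ω₁+ω₂+ω₃−ω₄ = -4.0000  →  vy = (0.06/4)·-4.0000 = -0.0600
−ω₁+ω₂−ω₃+ω₄ = -2.0000  →  ωz = (0.06/0.8800)·-2.0000 = -0.1364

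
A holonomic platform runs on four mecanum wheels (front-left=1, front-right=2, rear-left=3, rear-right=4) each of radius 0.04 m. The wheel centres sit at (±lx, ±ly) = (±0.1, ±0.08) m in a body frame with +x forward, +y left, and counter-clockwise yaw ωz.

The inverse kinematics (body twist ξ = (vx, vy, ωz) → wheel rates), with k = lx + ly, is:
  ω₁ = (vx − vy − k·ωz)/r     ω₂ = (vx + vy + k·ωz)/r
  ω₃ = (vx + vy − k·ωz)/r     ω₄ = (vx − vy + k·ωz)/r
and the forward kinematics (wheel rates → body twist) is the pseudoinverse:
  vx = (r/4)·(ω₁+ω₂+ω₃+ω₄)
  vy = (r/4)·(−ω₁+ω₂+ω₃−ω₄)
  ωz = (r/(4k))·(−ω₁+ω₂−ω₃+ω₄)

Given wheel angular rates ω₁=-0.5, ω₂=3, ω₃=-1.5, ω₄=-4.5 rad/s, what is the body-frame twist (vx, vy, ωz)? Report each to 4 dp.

(-0.0350, 0.0650, 0.0278)

k = lx + ly = 0.1 + 0.08 = 0.1800
ω₁+ω₂+ω₃+ω₄ = -3.5000  →  vx = (0.04/4)·-3.5000 = -0.0350
−ω₁+ω₂+ω₃−ω₄ = 6.5000  →  vy = (0.04/4)·6.5000 = 0.0650
−ω₁+ω₂−ω₃+ω₄ = 0.5000  →  ωz = (0.04/0.7200)·0.5000 = 0.0278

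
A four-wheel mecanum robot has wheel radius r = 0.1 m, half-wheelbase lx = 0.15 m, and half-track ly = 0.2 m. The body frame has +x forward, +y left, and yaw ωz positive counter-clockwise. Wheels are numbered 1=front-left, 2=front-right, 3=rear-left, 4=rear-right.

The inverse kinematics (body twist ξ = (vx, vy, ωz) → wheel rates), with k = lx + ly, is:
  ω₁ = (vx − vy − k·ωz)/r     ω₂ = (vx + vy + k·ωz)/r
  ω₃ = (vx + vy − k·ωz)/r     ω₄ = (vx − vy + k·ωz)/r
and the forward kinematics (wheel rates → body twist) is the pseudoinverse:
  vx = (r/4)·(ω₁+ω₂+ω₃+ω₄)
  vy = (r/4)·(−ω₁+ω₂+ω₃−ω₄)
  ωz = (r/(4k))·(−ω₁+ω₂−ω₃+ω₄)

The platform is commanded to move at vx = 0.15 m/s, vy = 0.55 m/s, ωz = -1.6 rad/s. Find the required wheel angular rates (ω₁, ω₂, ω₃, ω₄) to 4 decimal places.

k = lx + ly = 0.15 + 0.2 = 0.3500;  k·ωz = 0.3500·-1.6 = -0.5600
ω₁ (FL) = (vx − vy − k·ωz)/r = 0.1600/0.1 = 1.6000
ω₂ (FR) = (vx + vy + k·ωz)/r = 0.1400/0.1 = 1.4000
ω₃ (RL) = (vx + vy − k·ωz)/r = 1.2600/0.1 = 12.6000
ω₄ (RR) = (vx − vy + k·ωz)/r = -0.9600/0.1 = -9.6000

(1.6000, 1.4000, 12.6000, -9.6000)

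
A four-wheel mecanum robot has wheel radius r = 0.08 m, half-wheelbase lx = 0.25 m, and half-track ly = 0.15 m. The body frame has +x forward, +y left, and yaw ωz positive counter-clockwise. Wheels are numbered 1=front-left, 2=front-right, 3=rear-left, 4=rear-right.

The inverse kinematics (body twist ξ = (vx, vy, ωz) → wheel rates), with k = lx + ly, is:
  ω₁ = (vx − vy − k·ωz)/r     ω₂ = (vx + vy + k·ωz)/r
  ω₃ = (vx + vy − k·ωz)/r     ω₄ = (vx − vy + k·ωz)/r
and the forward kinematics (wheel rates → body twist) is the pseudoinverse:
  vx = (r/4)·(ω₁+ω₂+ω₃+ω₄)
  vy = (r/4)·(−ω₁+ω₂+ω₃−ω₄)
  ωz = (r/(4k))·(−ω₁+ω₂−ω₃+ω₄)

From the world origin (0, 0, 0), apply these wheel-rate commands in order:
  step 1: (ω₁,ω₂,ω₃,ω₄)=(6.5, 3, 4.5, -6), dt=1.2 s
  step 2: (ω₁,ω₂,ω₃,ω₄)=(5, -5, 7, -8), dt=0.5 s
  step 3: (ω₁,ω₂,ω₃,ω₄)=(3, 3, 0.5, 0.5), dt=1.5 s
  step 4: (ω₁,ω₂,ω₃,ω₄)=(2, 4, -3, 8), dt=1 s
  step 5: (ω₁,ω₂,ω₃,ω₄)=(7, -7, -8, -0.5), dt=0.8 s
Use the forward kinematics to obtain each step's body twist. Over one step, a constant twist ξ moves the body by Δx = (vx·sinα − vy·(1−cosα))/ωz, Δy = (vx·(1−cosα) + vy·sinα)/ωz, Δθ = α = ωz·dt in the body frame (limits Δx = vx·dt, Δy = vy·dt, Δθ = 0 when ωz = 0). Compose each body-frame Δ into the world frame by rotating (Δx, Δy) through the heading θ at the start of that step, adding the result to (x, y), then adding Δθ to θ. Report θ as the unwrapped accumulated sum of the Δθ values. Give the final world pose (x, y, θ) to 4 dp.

(-0.1281, -0.4682, -1.0750)

step 1: ξ=(vx,vy,ωz)=(0.1600, 0.1400, -0.7000), dt=1.2 → body Δ=(0.2367, 0.0729, -0.8400) → world pose (0.2367, 0.0729, -0.8400)
step 2: ξ=(vx,vy,ωz)=(-0.0200, 0.1000, -1.2500), dt=0.5 → body Δ=(0.0058, 0.0498, -0.6250) → world pose (0.2777, 0.1019, -1.4650)
step 3: ξ=(vx,vy,ωz)=(0.1400, 0.0000, 0.0000), dt=1.5 → body Δ=(0.2100, 0.0000, 0.0000) → world pose (0.2998, -0.1069, -1.4650)
step 4: ξ=(vx,vy,ωz)=(0.2200, -0.1800, 0.6500), dt=1.0 → body Δ=(0.2613, -0.0986, 0.6500) → world pose (0.2294, -0.3772, -0.8150)
step 5: ξ=(vx,vy,ωz)=(-0.1700, -0.4300, -0.3250), dt=0.8 → body Δ=(-0.1789, -0.3226, -0.2600) → world pose (-0.1281, -0.4682, -1.0750)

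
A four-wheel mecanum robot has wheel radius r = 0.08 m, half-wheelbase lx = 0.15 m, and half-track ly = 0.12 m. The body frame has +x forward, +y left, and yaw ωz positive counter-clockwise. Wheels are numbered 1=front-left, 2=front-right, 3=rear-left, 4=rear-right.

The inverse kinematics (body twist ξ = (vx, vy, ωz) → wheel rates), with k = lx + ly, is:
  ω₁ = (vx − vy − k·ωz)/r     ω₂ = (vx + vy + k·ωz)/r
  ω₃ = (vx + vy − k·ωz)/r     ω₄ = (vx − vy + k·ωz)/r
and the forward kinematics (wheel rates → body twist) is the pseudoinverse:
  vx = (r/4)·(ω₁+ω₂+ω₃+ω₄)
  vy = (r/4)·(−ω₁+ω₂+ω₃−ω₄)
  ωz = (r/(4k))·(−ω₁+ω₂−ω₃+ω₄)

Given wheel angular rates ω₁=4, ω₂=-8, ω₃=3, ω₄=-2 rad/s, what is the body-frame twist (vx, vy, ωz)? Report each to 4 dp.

(-0.0600, -0.1400, -1.2593)

k = lx + ly = 0.15 + 0.12 = 0.2700
ω₁+ω₂+ω₃+ω₄ = -3.0000  →  vx = (0.08/4)·-3.0000 = -0.0600
−ω₁+ω₂+ω₃−ω₄ = -7.0000  →  vy = (0.08/4)·-7.0000 = -0.1400
−ω₁+ω₂−ω₃+ω₄ = -17.0000  →  ωz = (0.08/1.0800)·-17.0000 = -1.2593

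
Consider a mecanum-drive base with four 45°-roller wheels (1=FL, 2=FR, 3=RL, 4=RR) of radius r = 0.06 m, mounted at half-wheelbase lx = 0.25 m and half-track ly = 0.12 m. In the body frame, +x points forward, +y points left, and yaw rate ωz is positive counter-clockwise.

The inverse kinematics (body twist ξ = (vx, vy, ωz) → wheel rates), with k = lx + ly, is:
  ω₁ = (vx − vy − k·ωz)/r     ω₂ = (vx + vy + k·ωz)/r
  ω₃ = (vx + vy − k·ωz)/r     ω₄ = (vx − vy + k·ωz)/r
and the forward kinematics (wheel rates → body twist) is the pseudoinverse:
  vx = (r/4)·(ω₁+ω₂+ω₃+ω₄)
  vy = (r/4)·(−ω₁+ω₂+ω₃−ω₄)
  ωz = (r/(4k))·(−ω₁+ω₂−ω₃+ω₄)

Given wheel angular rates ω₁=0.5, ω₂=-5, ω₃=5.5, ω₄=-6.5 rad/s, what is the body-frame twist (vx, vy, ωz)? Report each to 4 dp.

k = lx + ly = 0.25 + 0.12 = 0.3700
ω₁+ω₂+ω₃+ω₄ = -5.5000  →  vx = (0.06/4)·-5.5000 = -0.0825
−ω₁+ω₂+ω₃−ω₄ = 6.5000  →  vy = (0.06/4)·6.5000 = 0.0975
−ω₁+ω₂−ω₃+ω₄ = -17.5000  →  ωz = (0.06/1.4800)·-17.5000 = -0.7095

(-0.0825, 0.0975, -0.7095)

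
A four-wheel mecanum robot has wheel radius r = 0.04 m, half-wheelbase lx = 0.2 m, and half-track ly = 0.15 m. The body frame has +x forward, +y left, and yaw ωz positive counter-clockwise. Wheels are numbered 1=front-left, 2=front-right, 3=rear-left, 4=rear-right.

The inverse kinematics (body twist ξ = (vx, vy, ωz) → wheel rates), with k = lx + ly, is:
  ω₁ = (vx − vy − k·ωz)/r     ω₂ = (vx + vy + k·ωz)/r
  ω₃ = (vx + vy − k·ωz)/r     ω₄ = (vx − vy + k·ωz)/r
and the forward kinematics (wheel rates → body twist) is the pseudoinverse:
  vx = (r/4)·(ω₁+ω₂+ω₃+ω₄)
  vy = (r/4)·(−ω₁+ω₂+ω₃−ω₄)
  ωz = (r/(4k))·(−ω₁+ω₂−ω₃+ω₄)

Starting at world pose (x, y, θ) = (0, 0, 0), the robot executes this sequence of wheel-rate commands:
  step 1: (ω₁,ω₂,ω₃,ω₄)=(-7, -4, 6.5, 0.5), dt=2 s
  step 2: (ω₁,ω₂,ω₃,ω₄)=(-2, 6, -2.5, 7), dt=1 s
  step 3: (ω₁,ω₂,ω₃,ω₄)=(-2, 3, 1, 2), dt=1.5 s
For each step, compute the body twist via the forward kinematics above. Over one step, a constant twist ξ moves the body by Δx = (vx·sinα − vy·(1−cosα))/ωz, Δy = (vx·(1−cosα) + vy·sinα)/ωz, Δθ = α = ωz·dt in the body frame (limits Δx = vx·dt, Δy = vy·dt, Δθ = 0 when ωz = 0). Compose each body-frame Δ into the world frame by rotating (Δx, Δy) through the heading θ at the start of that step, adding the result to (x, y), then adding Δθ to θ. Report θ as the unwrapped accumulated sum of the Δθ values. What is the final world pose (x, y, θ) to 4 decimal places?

(0.0481, 0.2579, 0.5857)

step 1: ξ=(vx,vy,ωz)=(-0.0400, 0.0900, -0.0857), dt=2.0 → body Δ=(-0.0642, 0.1860, -0.1714) → world pose (-0.0642, 0.1860, -0.1714)
step 2: ξ=(vx,vy,ωz)=(0.0850, -0.0150, 0.5000), dt=1.0 → body Δ=(0.0852, 0.0064, 0.5000) → world pose (0.0208, 0.1778, 0.3286)
step 3: ξ=(vx,vy,ωz)=(0.0400, 0.0400, 0.1714), dt=1.5 → body Δ=(0.0517, 0.0670, 0.2571) → world pose (0.0481, 0.2579, 0.5857)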